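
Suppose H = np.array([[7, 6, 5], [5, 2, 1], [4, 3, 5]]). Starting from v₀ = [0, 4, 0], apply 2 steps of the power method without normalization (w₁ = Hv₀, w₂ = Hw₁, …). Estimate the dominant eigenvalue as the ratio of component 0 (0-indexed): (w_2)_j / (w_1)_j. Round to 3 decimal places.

w1 = Hv₀ = (24, 8, 12)
w2 = Hw1 = (276, 148, 180)
Ratio at component: 276 / 24 = 11.500

λ ≈ 11.500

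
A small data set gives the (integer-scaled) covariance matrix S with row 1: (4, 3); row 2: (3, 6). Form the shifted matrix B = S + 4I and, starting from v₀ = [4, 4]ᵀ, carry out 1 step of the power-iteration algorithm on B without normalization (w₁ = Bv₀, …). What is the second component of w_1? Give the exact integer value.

52

B = S + 4I has rows (8, 3); (3, 10)
w1 = Bv₀ = (8·4 + 3·4; 3·4 + 10·4) = (44, 52)
Requested component of w1: 52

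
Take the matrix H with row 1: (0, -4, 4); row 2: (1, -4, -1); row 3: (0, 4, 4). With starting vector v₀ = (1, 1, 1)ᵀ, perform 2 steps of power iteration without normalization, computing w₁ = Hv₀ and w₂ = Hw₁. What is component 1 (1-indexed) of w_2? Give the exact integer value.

w1 = Hv₀ = (0, -4, 8)
w2 = Hw1 = (48, 8, 16)
The requested component of w2 is 48.

48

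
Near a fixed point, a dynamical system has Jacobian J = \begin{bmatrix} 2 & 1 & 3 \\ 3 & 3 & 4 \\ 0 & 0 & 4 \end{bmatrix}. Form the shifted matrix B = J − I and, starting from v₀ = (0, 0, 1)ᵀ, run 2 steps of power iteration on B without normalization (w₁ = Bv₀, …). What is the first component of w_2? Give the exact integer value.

B = J − I has rows (1, 1, 3); (3, 2, 4); (0, 0, 3)
w1 = Bv₀ = (3, 4, 3)
w2 = Bw1 = (16, 29, 9)
Requested component of w2: 16

16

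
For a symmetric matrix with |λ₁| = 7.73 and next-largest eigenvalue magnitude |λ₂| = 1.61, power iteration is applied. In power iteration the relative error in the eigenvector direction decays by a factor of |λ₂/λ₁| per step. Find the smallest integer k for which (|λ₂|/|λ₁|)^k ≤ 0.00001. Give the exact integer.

|λ₂/λ₁| = 1.61/7.73 = 0.20828
Need k ≥ ln(0.00001) / ln(0.20828) = -11.5129 / -1.5689 ≈ 7.338
Smallest integer k satisfying the bound: 8

8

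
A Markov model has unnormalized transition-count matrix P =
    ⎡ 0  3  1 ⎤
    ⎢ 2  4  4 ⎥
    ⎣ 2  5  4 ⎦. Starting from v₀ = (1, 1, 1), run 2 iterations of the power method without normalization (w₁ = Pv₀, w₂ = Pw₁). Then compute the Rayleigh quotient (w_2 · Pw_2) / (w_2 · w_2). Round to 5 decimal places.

9.31111

w1 = Pv₀ = (0·1 + 3·1 + 1·1; 2·1 + 4·1 + 4·1; 2·1 + 5·1 + 4·1) = (4, 10, 11)
w2 = Pw1 = (0·4 + 3·10 + 1·11; 2·4 + 4·10 + 4·11; 2·4 + 5·10 + 4·11) = (41, 92, 102)
Pw2 = (378, 858, 950)
w2·Pw2 = 41·378 + 92·858 + 102·950 = 191334; w2·w2 = 41·41 + 92·92 + 102·102 = 20549
λ ≈ 191334/20549 = 9.31111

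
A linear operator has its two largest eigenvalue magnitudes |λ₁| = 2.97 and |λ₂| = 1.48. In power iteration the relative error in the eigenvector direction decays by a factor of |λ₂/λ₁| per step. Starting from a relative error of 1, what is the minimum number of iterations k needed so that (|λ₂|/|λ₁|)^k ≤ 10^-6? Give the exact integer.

20

|λ₂/λ₁| = 1.48/2.97 = 0.49832
Need k ≥ ln(10^-6) / ln(0.49832) = -13.8155 / -0.6965 ≈ 19.835
Smallest integer k satisfying the bound: 20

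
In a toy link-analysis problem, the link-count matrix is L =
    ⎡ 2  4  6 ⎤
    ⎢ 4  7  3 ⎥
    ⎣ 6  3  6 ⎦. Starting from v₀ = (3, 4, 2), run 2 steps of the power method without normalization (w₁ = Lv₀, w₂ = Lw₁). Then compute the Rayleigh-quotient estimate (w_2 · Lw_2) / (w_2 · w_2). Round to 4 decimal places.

λ ≈ 13.7577

w1 = Lv₀ = (34, 46, 42)
w2 = Lw1 = (504, 584, 594)
Lw2 = (6908, 7886, 8340)
w2·Lw2 = 504·6908 + 584·7886 + 594·8340 = 13041016; w2·w2 = 504·504 + 584·584 + 594·594 = 947908
λ ≈ 13041016/947908 = 13.7577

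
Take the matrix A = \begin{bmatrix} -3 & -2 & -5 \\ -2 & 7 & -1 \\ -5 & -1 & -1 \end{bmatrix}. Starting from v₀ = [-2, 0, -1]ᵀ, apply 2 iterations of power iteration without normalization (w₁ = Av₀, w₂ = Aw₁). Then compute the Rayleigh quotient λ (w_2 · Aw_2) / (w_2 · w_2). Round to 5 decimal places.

λ ≈ -6.98594

w1 = Av₀ = ((-3)·(-2) + (-2)·0 + (-5)·(-1); (-2)·(-2) + 7·0 + (-1)·(-1); (-5)·(-2) + (-1)·0 + (-1)·(-1)) = (11, 5, 11)
w2 = Aw1 = ((-3)·11 + (-2)·5 + (-5)·11; (-2)·11 + 7·5 + (-1)·11; (-5)·11 + (-1)·5 + (-1)·11) = (-98, 2, -71)
Aw2 = (645, 281, 559)
w2·Aw2 = (-98)·645 + 2·281 + (-71)·559 = -102337; w2·w2 = (-98)·(-98) + 2·2 + (-71)·(-71) = 14649
λ ≈ -102337/14649 = -6.98594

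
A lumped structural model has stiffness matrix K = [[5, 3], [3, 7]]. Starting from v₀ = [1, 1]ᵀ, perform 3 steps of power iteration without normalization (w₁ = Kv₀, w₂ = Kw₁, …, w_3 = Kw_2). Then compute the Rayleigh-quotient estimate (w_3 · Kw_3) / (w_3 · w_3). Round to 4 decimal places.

9.1621

w1 = Kv₀ = (5·1 + 3·1; 3·1 + 7·1) = (8, 10)
w2 = Kw1 = (5·8 + 3·10; 3·8 + 7·10) = (70, 94)
w3 = Kw2 = (632, 868)
Kw3 = (5764, 7972)
w3·Kw3 = 632·5764 + 868·7972 = 10562544; w3·w3 = 632·632 + 868·868 = 1152848
λ ≈ 10562544/1152848 = 9.1621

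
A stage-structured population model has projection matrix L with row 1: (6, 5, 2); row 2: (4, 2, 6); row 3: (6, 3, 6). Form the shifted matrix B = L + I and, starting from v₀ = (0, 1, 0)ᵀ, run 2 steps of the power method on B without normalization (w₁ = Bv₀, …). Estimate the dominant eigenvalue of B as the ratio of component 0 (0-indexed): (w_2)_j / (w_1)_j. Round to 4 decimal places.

11.2000

B = L + I has rows (7, 5, 2); (4, 3, 6); (6, 3, 7)
w1 = Bv₀ = (7·0 + 5·1 + 2·0; 4·0 + 3·1 + 6·0; 6·0 + 3·1 + 7·0) = (5, 3, 3)
w2 = Bw1 = (7·5 + 5·3 + 2·3; 4·5 + 3·3 + 6·3; 6·5 + 3·3 + 7·3) = (56, 47, 60)
Ratio: 56/5 = 11.2000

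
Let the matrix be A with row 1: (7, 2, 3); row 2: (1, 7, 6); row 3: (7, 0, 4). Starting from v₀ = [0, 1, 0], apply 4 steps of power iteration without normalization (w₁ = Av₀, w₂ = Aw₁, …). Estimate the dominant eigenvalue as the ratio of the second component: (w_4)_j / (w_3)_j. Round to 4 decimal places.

10.9488

w1 = Av₀ = (7·0 + 2·1 + 3·0; 1·0 + 7·1 + 6·0; 7·0 + 0·1 + 4·0) = (2, 7, 0)
w2 = Aw1 = (7·2 + 2·7 + 3·0; 1·2 + 7·7 + 6·0; 7·2 + 0·7 + 4·0) = (28, 51, 14)
w3 = Aw2 = (340, 469, 252)
w4 = Aw3 = (4074, 5135, 3388)
Ratio at component: 5135 / 469 = 10.9488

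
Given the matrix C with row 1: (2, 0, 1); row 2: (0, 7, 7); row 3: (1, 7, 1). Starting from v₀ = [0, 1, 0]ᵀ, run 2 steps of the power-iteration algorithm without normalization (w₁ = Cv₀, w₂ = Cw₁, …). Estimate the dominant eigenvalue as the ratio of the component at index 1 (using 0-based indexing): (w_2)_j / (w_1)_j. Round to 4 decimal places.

w1 = Cv₀ = (2·0 + 0·1 + 1·0; 0·0 + 7·1 + 7·0; 1·0 + 7·1 + 1·0) = (0, 7, 7)
w2 = Cw1 = (2·0 + 0·7 + 1·7; 0·0 + 7·7 + 7·7; 1·0 + 7·7 + 1·7) = (7, 98, 56)
Ratio at component: 98 / 7 = 14.0000

λ ≈ 14.0000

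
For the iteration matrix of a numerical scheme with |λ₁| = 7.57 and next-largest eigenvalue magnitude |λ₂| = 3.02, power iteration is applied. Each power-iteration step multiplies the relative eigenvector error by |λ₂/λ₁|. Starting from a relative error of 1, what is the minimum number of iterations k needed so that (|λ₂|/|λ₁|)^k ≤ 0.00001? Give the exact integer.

|λ₂/λ₁| = 3.02/7.57 = 0.39894
Need k ≥ ln(0.00001) / ln(0.39894) = -11.5129 / -0.9189 ≈ 12.529
Smallest integer k satisfying the bound: 13

13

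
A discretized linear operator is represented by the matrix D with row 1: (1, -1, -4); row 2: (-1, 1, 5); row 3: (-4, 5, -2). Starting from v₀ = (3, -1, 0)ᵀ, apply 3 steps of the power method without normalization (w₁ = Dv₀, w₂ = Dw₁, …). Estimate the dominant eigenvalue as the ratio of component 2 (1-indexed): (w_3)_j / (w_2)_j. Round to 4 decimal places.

w1 = Dv₀ = (4, -4, -17)
w2 = Dw1 = (76, -93, -2)
w3 = Dw2 = (177, -179, -765)
Ratio at component: -179 / -93 = 1.9247

1.9247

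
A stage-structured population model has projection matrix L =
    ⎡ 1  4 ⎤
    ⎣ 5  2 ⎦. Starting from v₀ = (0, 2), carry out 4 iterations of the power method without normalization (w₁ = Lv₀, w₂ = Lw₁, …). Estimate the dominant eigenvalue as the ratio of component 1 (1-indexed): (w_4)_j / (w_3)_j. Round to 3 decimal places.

w1 = Lv₀ = (1·0 + 4·2; 5·0 + 2·2) = (8, 4)
w2 = Lw1 = (1·8 + 4·4; 5·8 + 2·4) = (24, 48)
w3 = Lw2 = (216, 216)
w4 = Lw3 = (1080, 1512)
Ratio at component: 1080 / 216 = 5.000

5.000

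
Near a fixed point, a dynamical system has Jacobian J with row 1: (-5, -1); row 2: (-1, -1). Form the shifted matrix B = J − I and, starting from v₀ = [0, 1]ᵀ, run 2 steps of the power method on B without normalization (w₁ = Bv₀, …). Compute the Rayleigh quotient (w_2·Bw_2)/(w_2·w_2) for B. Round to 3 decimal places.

-5.775

B = J − I has rows (-6, -1); (-1, -2)
w1 = Bv₀ = ((-6)·0 + (-1)·1; (-1)·0 + (-2)·1) = (-1, -2)
w2 = Bw1 = ((-6)·(-1) + (-1)·(-2); (-1)·(-1) + (-2)·(-2)) = (8, 5)
Bw2 = (-53, -18)
w2·Bw2 = -514; w2·w2 = 89; μ ≈ -514/89 = -5.775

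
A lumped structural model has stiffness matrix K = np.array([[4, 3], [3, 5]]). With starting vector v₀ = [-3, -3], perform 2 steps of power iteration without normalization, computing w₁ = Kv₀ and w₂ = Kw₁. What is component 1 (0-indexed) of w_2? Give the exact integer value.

w1 = Kv₀ = (-21, -24)
w2 = Kw1 = (-156, -183)
The requested component of w2 is -183.

-183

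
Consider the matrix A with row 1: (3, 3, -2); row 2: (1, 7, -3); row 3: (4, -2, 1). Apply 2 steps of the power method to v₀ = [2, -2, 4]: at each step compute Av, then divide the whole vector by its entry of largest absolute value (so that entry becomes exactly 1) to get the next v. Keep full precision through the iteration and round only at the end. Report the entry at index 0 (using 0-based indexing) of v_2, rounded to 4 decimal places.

Av0 = (-8.00000, -24.00000, 16.00000); divide by -24.00000 → v1 = (0.33333, 1.00000, -0.66667)
Av1 = (5.33333, 9.33333, -1.33333); divide by 9.33333 → v2 = (0.57143, 1.00000, -0.14286)
Requested entry of v2: -128/-224 = 0.5714

0.5714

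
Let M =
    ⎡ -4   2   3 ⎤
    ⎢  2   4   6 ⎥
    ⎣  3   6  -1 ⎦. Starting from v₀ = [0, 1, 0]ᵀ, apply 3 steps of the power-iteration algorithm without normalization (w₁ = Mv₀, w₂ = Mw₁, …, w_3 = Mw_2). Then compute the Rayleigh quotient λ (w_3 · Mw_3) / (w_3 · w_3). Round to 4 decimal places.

w1 = Mv₀ = (2, 4, 6)
w2 = Mw1 = (18, 56, 24)
w3 = Mw2 = (112, 404, 366)
Mw3 = (1458, 4036, 2394)
w3·Mw3 = 112·1458 + 404·4036 + 366·2394 = 2670044; w3·w3 = 112·112 + 404·404 + 366·366 = 309716
λ ≈ 2670044/309716 = 8.6209

8.6209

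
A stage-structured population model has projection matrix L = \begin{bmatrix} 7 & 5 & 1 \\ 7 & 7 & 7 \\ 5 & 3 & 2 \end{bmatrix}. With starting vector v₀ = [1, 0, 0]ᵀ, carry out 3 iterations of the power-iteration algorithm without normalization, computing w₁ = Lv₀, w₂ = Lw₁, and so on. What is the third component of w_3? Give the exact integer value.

976

w1 = Lv₀ = (7·1 + 5·0 + 1·0; 7·1 + 7·0 + 7·0; 5·1 + 3·0 + 2·0) = (7, 7, 5)
w2 = Lw1 = (7·7 + 5·7 + 1·5; 7·7 + 7·7 + 7·5; 5·7 + 3·7 + 2·5) = (89, 133, 66)
w3 = Lw2 = (1354, 2016, 976)
The requested component of w3 is 976.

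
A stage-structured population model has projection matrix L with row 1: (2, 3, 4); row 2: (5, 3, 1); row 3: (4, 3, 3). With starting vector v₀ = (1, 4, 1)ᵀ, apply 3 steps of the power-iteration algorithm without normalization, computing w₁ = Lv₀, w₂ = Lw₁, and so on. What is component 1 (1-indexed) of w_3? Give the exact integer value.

w1 = Lv₀ = (2·1 + 3·4 + 4·1; 5·1 + 3·4 + 1·1; 4·1 + 3·4 + 3·1) = (18, 18, 19)
w2 = Lw1 = (2·18 + 3·18 + 4·19; 5·18 + 3·18 + 1·19; 4·18 + 3·18 + 3·19) = (166, 163, 183)
w3 = Lw2 = (1553, 1502, 1702)
The requested component of w3 is 1553.

1553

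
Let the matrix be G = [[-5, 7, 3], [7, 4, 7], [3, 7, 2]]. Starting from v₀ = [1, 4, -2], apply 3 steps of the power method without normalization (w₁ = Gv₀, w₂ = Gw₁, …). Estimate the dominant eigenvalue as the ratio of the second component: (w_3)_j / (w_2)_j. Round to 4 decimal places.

w1 = Gv₀ = ((-5)·1 + 7·4 + 3·(-2); 7·1 + 4·4 + 7·(-2); 3·1 + 7·4 + 2·(-2)) = (17, 9, 27)
w2 = Gw1 = ((-5)·17 + 7·9 + 3·27; 7·17 + 4·9 + 7·27; 3·17 + 7·9 + 2·27) = (59, 344, 168)
w3 = Gw2 = (2617, 2965, 2921)
Ratio at component: 2965 / 344 = 8.6192

λ ≈ 8.6192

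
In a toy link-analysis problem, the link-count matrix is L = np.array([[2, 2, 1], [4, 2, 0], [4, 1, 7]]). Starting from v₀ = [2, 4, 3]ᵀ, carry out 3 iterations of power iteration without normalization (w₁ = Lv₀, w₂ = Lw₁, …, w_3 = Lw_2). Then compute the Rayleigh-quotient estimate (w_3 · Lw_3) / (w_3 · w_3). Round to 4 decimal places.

w1 = Lv₀ = (15, 16, 33)
w2 = Lw1 = (95, 92, 307)
w3 = Lw2 = (681, 564, 2621)
Lw3 = (5111, 3852, 21635)
w3·Lw3 = 681·5111 + 564·3852 + 2621·21635 = 62358454; w3·w3 = 681·681 + 564·564 + 2621·2621 = 7651498
λ ≈ 62358454/7651498 = 8.1498

8.1498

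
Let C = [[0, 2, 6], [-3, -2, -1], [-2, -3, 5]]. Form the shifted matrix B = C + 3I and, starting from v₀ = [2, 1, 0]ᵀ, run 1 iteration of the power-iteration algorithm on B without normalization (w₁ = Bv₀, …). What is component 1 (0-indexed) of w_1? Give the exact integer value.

B = C + 3I has rows (3, 2, 6); (-3, 1, -1); (-2, -3, 8)
w1 = Bv₀ = (3·2 + 2·1 + 6·0; (-3)·2 + 1·1 + (-1)·0; (-2)·2 + (-3)·1 + 8·0) = (8, -5, -7)
Requested component of w1: -5

-5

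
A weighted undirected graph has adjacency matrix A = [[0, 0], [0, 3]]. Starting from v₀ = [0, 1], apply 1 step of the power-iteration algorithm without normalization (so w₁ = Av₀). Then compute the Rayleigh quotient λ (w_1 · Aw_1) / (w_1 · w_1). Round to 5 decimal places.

λ ≈ 3.00000

w1 = Av₀ = (0, 3)
Aw1 = (0, 9)
w1·Aw1 = 0·0 + 3·9 = 27; w1·w1 = 0·0 + 3·3 = 9
λ ≈ 27/9 = 3.00000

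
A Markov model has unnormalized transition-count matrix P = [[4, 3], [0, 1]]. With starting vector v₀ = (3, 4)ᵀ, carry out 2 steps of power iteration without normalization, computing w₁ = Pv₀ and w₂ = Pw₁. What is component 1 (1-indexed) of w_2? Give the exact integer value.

108

w1 = Pv₀ = (4·3 + 3·4; 0·3 + 1·4) = (24, 4)
w2 = Pw1 = (4·24 + 3·4; 0·24 + 1·4) = (108, 4)
The requested component of w2 is 108.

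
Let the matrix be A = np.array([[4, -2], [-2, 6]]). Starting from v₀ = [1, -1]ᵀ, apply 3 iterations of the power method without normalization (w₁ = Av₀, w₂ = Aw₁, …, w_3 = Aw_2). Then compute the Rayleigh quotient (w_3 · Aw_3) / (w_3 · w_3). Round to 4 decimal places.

7.2353

w1 = Av₀ = (4·1 + (-2)·(-1); (-2)·1 + 6·(-1)) = (6, -8)
w2 = Aw1 = (4·6 + (-2)·(-8); (-2)·6 + 6·(-8)) = (40, -60)
w3 = Aw2 = (280, -440)
Aw3 = (2000, -3200)
w3·Aw3 = 280·2000 + (-440)·(-3200) = 1968000; w3·w3 = 280·280 + (-440)·(-440) = 272000
λ ≈ 1968000/272000 = 7.2353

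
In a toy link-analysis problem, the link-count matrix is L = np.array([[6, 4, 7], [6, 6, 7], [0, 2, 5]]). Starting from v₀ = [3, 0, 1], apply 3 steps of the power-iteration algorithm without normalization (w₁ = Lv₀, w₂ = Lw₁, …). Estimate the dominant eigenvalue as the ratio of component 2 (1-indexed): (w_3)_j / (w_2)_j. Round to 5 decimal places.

λ ≈ 12.67164

w1 = Lv₀ = (6·3 + 4·0 + 7·1; 6·3 + 6·0 + 7·1; 0·3 + 2·0 + 5·1) = (25, 25, 5)
w2 = Lw1 = (6·25 + 4·25 + 7·5; 6·25 + 6·25 + 7·5; 0·25 + 2·25 + 5·5) = (285, 335, 75)
w3 = Lw2 = (3575, 4245, 1045)
Ratio at component: 4245 / 335 = 12.67164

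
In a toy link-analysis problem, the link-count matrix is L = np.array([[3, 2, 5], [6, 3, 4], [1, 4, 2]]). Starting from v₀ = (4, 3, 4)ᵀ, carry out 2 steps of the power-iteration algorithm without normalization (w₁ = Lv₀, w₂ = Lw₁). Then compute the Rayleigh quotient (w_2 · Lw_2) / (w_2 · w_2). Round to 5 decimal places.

λ ≈ 9.79263

w1 = Lv₀ = (3·4 + 2·3 + 5·4; 6·4 + 3·3 + 4·4; 1·4 + 4·3 + 2·4) = (38, 49, 24)
w2 = Lw1 = (3·38 + 2·49 + 5·24; 6·38 + 3·49 + 4·24; 1·38 + 4·49 + 2·24) = (332, 471, 282)
Lw2 = (3348, 4533, 2780)
w2·Lw2 = 332·3348 + 471·4533 + 282·2780 = 4030539; w2·w2 = 332·332 + 471·471 + 282·282 = 411589
λ ≈ 4030539/411589 = 9.79263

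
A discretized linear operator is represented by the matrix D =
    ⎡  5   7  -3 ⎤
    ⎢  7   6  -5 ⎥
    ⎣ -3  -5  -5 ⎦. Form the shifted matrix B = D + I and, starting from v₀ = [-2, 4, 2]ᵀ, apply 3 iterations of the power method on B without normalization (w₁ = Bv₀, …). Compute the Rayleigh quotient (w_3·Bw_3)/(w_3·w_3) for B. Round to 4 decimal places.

B = D + I has rows (6, 7, -3); (7, 7, -5); (-3, -5, -4)
w1 = Bv₀ = (10, 4, -22)
w2 = Bw1 = (154, 208, 38)
w3 = Bw2 = (2266, 2344, -1654)
Bw3 = (34966, 40540, -11902)
w3·Bw3 = 193944624; w3·w3 = 13364808; μ ≈ 193944624/13364808 = 14.5116

14.5116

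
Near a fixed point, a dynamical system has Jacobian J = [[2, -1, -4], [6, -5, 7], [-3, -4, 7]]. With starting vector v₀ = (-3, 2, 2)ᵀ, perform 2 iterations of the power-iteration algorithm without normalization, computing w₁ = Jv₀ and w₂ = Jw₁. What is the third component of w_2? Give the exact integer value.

209

w1 = Jv₀ = (-16, -14, 15)
w2 = Jw1 = (-78, 79, 209)
The requested component of w2 is 209.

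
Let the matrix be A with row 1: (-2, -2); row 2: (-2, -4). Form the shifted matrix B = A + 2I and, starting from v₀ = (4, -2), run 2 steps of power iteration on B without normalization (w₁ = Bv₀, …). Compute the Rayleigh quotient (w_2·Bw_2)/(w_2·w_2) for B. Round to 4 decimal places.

B = A + 2I has rows (0, -2); (-2, -2)
w1 = Bv₀ = (4, -4)
w2 = Bw1 = (8, 0)
Bw2 = (0, -16)
w2·Bw2 = 0; w2·w2 = 64; μ ≈ 0/64 = 0.0000

μ ≈ 0.0000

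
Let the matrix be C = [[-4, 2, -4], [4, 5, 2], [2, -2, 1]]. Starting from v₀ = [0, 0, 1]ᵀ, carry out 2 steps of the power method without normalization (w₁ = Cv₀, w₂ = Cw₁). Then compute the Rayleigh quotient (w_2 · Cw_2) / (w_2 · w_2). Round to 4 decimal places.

w1 = Cv₀ = ((-4)·0 + 2·0 + (-4)·1; 4·0 + 5·0 + 2·1; 2·0 + (-2)·0 + 1·1) = (-4, 2, 1)
w2 = Cw1 = ((-4)·(-4) + 2·2 + (-4)·1; 4·(-4) + 5·2 + 2·1; 2·(-4) + (-2)·2 + 1·1) = (16, -4, -11)
Cw2 = (-28, 22, 29)
w2·Cw2 = 16·(-28) + (-4)·22 + (-11)·29 = -855; w2·w2 = 16·16 + (-4)·(-4) + (-11)·(-11) = 393
λ ≈ -855/393 = -2.1756

λ ≈ -2.1756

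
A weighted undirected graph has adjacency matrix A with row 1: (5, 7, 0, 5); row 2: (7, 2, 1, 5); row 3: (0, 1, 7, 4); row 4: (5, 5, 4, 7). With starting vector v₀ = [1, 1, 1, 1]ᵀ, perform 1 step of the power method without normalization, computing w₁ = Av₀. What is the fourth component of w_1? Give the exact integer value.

21

w1 = Av₀ = (17, 15, 12, 21)
The requested component of w1 is 21.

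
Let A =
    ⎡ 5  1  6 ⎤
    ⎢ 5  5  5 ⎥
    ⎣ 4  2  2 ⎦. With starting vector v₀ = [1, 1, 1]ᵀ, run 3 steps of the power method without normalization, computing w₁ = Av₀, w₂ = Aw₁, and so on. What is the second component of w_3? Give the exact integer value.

w1 = Av₀ = (12, 15, 8)
w2 = Aw1 = (123, 175, 94)
w3 = Aw2 = (1354, 1960, 1030)
The requested component of w3 is 1960.

1960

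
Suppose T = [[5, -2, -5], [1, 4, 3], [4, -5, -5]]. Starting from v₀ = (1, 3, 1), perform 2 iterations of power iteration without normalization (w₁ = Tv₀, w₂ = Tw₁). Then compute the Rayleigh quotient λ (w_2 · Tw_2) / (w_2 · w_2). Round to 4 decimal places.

w1 = Tv₀ = (5·1 + (-2)·3 + (-5)·1; 1·1 + 4·3 + 3·1; 4·1 + (-5)·3 + (-5)·1) = (-6, 16, -16)
w2 = Tw1 = (5·(-6) + (-2)·16 + (-5)·(-16); 1·(-6) + 4·16 + 3·(-16); 4·(-6) + (-5)·16 + (-5)·(-16)) = (18, 10, -24)
Tw2 = (190, -14, 142)
w2·Tw2 = 18·190 + 10·(-14) + (-24)·142 = -128; w2·w2 = 18·18 + 10·10 + (-24)·(-24) = 1000
λ ≈ -128/1000 = -0.1280

-0.1280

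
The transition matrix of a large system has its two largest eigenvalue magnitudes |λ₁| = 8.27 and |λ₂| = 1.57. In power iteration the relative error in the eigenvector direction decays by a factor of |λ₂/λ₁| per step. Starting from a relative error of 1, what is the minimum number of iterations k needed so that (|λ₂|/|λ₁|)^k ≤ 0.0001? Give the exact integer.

6

|λ₂/λ₁| = 1.57/8.27 = 0.18984
Need k ≥ ln(0.0001) / ln(0.18984) = -9.2103 / -1.6616 ≈ 5.543
Smallest integer k satisfying the bound: 6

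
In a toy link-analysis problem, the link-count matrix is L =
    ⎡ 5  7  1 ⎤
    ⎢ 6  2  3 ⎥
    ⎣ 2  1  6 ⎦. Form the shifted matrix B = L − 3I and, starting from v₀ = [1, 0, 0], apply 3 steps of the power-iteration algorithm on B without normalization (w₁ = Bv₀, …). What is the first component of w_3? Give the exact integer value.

B = L − 3I has rows (2, 7, 1); (6, -1, 3); (2, 1, 3)
w1 = Bv₀ = (2·1 + 7·0 + 1·0; 6·1 + (-1)·0 + 3·0; 2·1 + 1·0 + 3·0) = (2, 6, 2)
w2 = Bw1 = (2·2 + 7·6 + 1·2; 6·2 + (-1)·6 + 3·2; 2·2 + 1·6 + 3·2) = (48, 12, 16)
w3 = Bw2 = (196, 324, 156)
Requested component of w3: 196

196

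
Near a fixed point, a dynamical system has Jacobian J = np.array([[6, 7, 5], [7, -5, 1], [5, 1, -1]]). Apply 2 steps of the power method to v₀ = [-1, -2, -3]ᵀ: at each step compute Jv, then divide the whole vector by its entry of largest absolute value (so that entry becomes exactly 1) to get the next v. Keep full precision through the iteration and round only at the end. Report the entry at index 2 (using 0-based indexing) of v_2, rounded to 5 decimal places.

Jv0 = (-35.000000, 0.000000, -4.000000); divide by -35.000000 → v1 = (1.000000, 0.000000, 0.114286)
Jv1 = (6.571429, 7.114286, 4.885714); divide by 7.114286 → v2 = (0.923695, 1.000000, 0.686747)
Requested entry of v2: -171/-249 = 0.68675

0.68675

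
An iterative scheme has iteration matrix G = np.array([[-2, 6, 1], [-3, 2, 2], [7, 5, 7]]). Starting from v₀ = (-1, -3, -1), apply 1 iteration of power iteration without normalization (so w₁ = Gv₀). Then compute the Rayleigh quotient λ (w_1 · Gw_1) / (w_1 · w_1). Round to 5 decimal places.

λ ≈ 9.15411

w1 = Gv₀ = (-17, -5, -29)
Gw1 = (-25, -17, -347)
w1·Gw1 = (-17)·(-25) + (-5)·(-17) + (-29)·(-347) = 10573; w1·w1 = (-17)·(-17) + (-5)·(-5) + (-29)·(-29) = 1155
λ ≈ 10573/1155 = 9.15411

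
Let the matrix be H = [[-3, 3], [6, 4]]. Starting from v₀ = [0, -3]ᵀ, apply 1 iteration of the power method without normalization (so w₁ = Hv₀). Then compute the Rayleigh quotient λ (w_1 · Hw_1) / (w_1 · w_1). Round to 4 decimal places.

w1 = Hv₀ = (-9, -12)
Hw1 = (-9, -102)
w1·Hw1 = (-9)·(-9) + (-12)·(-102) = 1305; w1·w1 = (-9)·(-9) + (-12)·(-12) = 225
λ ≈ 1305/225 = 5.8000

λ ≈ 5.8000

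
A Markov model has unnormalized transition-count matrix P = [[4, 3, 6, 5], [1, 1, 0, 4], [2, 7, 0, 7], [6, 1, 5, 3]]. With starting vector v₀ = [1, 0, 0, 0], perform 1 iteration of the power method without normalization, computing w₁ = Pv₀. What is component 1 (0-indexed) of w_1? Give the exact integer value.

1

w1 = Pv₀ = (4·1 + 3·0 + 6·0 + 5·0; 1·1 + 1·0 + 0·0 + 4·0; 2·1 + 7·0 + 0·0 + 7·0; 6·1 + 1·0 + 5·0 + 3·0) = (4, 1, 2, 6)
The requested component of w1 is 1.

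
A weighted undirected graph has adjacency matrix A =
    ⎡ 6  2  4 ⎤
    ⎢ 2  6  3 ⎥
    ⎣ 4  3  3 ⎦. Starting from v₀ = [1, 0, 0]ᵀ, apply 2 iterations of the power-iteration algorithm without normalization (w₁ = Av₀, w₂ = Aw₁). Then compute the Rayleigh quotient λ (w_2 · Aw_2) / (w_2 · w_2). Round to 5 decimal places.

10.94835

w1 = Av₀ = (6·1 + 2·0 + 4·0; 2·1 + 6·0 + 3·0; 4·1 + 3·0 + 3·0) = (6, 2, 4)
w2 = Aw1 = (6·6 + 2·2 + 4·4; 2·6 + 6·2 + 3·4; 4·6 + 3·2 + 3·4) = (56, 36, 42)
Aw2 = (576, 454, 458)
w2·Aw2 = 56·576 + 36·454 + 42·458 = 67836; w2·w2 = 56·56 + 36·36 + 42·42 = 6196
λ ≈ 67836/6196 = 10.94835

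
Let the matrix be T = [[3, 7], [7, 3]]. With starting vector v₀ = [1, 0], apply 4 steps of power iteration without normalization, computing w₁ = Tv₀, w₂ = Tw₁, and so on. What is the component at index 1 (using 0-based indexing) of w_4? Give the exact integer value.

4872

w1 = Tv₀ = (3·1 + 7·0; 7·1 + 3·0) = (3, 7)
w2 = Tw1 = (3·3 + 7·7; 7·3 + 3·7) = (58, 42)
w3 = Tw2 = (468, 532)
w4 = Tw3 = (5128, 4872)
The requested component of w4 is 4872.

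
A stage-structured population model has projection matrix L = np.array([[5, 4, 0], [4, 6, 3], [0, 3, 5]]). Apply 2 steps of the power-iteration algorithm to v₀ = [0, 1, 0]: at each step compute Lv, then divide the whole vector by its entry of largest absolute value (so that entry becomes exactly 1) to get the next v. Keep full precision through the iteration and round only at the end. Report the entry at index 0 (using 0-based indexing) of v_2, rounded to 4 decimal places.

0.7213

Lv0 = (4.00000, 6.00000, 3.00000); divide by 6.00000 → v1 = (0.66667, 1.00000, 0.50000)
Lv1 = (7.33333, 10.16667, 5.50000); divide by 10.16667 → v2 = (0.72131, 1.00000, 0.54098)
Requested entry of v2: 44/61 = 0.7213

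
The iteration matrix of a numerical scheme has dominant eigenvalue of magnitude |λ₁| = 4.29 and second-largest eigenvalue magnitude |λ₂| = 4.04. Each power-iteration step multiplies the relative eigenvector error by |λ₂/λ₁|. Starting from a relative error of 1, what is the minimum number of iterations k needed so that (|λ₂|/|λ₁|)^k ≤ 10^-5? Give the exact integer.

|λ₂/λ₁| = 4.04/4.29 = 0.94172
Need k ≥ ln(10^-5) / ln(0.94172) = -11.5129 / -0.0600 ≈ 191.748
Smallest integer k satisfying the bound: 192

192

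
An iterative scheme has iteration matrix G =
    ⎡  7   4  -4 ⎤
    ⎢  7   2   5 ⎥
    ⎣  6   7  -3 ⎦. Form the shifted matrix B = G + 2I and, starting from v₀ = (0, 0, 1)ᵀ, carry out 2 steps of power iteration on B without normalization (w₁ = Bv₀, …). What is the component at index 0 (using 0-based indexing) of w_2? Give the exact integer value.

-12

B = G + 2I has rows (9, 4, -4); (7, 4, 5); (6, 7, -1)
w1 = Bv₀ = (9·0 + 4·0 + (-4)·1; 7·0 + 4·0 + 5·1; 6·0 + 7·0 + (-1)·1) = (-4, 5, -1)
w2 = Bw1 = (9·(-4) + 4·5 + (-4)·(-1); 7·(-4) + 4·5 + 5·(-1); 6·(-4) + 7·5 + (-1)·(-1)) = (-12, -13, 12)
Requested component of w2: -12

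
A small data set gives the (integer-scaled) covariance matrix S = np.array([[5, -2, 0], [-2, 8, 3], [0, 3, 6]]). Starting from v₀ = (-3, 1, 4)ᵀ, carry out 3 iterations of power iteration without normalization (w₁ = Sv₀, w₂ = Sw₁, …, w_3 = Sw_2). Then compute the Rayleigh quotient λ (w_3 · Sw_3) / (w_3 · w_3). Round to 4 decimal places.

w1 = Sv₀ = (-17, 26, 27)
w2 = Sw1 = (-137, 323, 240)
w3 = Sw2 = (-1331, 3578, 2409)
Sw3 = (-13811, 38513, 25188)
w3·Sw3 = (-1331)·(-13811) + 3578·38513 + 2409·25188 = 216859847; w3·w3 = (-1331)·(-1331) + 3578·3578 + 2409·2409 = 20376926
λ ≈ 216859847/20376926 = 10.6424

10.6424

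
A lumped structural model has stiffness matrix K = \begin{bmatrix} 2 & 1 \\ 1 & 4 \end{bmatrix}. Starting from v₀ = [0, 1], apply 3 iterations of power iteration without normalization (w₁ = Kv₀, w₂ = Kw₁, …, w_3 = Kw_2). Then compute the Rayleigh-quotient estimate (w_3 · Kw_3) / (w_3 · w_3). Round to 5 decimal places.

4.41317

w1 = Kv₀ = (2·0 + 1·1; 1·0 + 4·1) = (1, 4)
w2 = Kw1 = (2·1 + 1·4; 1·1 + 4·4) = (6, 17)
w3 = Kw2 = (29, 74)
Kw3 = (132, 325)
w3·Kw3 = 29·132 + 74·325 = 27878; w3·w3 = 29·29 + 74·74 = 6317
λ ≈ 27878/6317 = 4.41317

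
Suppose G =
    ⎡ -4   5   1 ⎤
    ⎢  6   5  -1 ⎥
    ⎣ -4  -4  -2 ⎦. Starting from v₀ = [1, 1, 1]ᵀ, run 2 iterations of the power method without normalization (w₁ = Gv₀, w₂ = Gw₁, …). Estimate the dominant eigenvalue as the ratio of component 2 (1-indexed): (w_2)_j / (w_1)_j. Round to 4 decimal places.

λ ≈ 7.2000

w1 = Gv₀ = (2, 10, -10)
w2 = Gw1 = (32, 72, -28)
Ratio at component: 72 / 10 = 7.2000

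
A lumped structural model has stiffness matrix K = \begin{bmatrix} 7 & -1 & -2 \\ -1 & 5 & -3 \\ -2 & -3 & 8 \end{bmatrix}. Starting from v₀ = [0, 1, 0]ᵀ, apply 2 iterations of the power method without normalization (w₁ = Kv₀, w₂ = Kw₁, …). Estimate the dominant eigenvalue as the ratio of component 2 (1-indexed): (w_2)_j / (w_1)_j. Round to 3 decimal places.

w1 = Kv₀ = (7·0 + (-1)·1 + (-2)·0; (-1)·0 + 5·1 + (-3)·0; (-2)·0 + (-3)·1 + 8·0) = (-1, 5, -3)
w2 = Kw1 = (7·(-1) + (-1)·5 + (-2)·(-3); (-1)·(-1) + 5·5 + (-3)·(-3); (-2)·(-1) + (-3)·5 + 8·(-3)) = (-6, 35, -37)
Ratio at component: 35 / 5 = 7.000

λ ≈ 7.000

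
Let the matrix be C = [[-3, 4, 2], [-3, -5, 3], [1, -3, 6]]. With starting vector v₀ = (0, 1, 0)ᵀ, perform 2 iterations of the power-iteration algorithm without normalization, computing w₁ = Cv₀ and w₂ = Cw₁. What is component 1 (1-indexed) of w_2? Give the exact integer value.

-38

w1 = Cv₀ = (4, -5, -3)
w2 = Cw1 = (-38, 4, 1)
The requested component of w2 is -38.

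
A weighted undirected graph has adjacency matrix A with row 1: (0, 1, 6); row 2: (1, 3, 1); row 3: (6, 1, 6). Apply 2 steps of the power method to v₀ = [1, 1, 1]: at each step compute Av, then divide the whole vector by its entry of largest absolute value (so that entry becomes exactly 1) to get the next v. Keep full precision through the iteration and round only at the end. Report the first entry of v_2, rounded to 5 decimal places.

0.66400

Av0 = (7.000000, 5.000000, 13.000000); divide by 13.000000 → v1 = (0.538462, 0.384615, 1.000000)
Av1 = (6.384615, 2.692308, 9.615385); divide by 9.615385 → v2 = (0.664000, 0.280000, 1.000000)
Requested entry of v2: 83/125 = 0.66400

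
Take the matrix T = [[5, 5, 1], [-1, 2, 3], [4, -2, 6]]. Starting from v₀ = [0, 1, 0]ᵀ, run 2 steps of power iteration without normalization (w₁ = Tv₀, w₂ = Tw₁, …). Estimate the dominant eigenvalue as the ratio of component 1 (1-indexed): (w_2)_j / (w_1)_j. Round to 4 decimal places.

λ ≈ 6.6000

w1 = Tv₀ = (5, 2, -2)
w2 = Tw1 = (33, -7, 4)
Ratio at component: 33 / 5 = 6.6000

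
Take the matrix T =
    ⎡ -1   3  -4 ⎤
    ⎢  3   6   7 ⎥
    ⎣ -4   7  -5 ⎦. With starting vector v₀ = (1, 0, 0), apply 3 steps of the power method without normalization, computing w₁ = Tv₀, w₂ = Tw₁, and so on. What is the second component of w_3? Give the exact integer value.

315

w1 = Tv₀ = ((-1)·1 + 3·0 + (-4)·0; 3·1 + 6·0 + 7·0; (-4)·1 + 7·0 + (-5)·0) = (-1, 3, -4)
w2 = Tw1 = ((-1)·(-1) + 3·3 + (-4)·(-4); 3·(-1) + 6·3 + 7·(-4); (-4)·(-1) + 7·3 + (-5)·(-4)) = (26, -13, 45)
w3 = Tw2 = (-245, 315, -420)
The requested component of w3 is 315.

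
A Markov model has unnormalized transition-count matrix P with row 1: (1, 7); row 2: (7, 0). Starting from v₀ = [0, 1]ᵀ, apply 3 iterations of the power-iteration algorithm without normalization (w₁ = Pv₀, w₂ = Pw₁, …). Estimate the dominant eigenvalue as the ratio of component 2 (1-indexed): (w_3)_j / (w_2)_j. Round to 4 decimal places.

1.0000

w1 = Pv₀ = (7, 0)
w2 = Pw1 = (7, 49)
w3 = Pw2 = (350, 49)
Ratio at component: 49 / 49 = 1.0000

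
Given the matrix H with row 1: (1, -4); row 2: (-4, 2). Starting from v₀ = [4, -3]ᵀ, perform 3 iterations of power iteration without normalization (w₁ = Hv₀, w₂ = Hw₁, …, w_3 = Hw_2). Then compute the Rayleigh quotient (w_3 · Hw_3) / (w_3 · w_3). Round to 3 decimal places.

w1 = Hv₀ = (16, -22)
w2 = Hw1 = (104, -108)
w3 = Hw2 = (536, -632)
Hw3 = (3064, -3408)
w3·Hw3 = 536·3064 + (-632)·(-3408) = 3796160; w3·w3 = 536·536 + (-632)·(-632) = 686720
λ ≈ 3796160/686720 = 5.528

5.528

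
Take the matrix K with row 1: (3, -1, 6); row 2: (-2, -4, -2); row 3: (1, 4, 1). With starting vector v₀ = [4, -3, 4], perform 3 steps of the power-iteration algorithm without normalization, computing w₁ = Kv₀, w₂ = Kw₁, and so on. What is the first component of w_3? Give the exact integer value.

459

w1 = Kv₀ = (39, -4, -4)
w2 = Kw1 = (97, -54, 19)
w3 = Kw2 = (459, -16, -100)
The requested component of w3 is 459.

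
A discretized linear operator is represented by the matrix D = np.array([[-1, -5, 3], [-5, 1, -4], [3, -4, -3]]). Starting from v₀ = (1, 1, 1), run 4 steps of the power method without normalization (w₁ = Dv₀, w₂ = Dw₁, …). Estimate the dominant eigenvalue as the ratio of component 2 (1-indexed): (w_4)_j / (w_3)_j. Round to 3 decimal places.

-1.283

w1 = Dv₀ = (-3, -8, -4)
w2 = Dw1 = (31, 23, 35)
w3 = Dw2 = (-41, -272, -104)
w4 = Dw3 = (1089, 349, 1277)
Ratio at component: 349 / -272 = -1.283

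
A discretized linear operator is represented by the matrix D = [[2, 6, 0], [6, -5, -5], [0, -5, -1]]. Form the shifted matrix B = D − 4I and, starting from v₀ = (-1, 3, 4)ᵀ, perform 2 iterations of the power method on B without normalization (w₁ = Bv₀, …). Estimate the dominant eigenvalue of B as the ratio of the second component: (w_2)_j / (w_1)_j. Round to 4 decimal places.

B = D − 4I has rows (-2, 6, 0); (6, -9, -5); (0, -5, -5)
w1 = Bv₀ = (20, -53, -35)
w2 = Bw1 = (-358, 772, 440)
Ratio: 772/-53 = -14.5660

μ ≈ -14.5660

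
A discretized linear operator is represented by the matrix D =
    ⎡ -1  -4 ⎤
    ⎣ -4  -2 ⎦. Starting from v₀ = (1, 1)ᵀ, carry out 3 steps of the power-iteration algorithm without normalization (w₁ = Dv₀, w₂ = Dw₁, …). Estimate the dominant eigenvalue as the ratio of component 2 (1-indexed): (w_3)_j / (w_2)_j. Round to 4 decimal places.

w1 = Dv₀ = ((-1)·1 + (-4)·1; (-4)·1 + (-2)·1) = (-5, -6)
w2 = Dw1 = ((-1)·(-5) + (-4)·(-6); (-4)·(-5) + (-2)·(-6)) = (29, 32)
w3 = Dw2 = (-157, -180)
Ratio at component: -180 / 32 = -5.6250

-5.6250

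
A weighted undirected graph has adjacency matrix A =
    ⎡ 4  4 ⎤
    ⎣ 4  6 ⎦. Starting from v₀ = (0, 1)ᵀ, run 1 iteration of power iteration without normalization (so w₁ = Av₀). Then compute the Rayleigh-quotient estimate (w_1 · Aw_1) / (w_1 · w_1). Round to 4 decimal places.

w1 = Av₀ = (4, 6)
Aw1 = (40, 52)
w1·Aw1 = 4·40 + 6·52 = 472; w1·w1 = 4·4 + 6·6 = 52
λ ≈ 472/52 = 9.0769

9.0769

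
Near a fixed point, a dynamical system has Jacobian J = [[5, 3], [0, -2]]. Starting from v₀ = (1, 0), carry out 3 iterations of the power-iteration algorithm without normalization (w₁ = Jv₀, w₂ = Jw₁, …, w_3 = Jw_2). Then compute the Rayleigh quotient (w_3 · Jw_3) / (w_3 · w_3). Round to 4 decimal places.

w1 = Jv₀ = (5·1 + 3·0; 0·1 + (-2)·0) = (5, 0)
w2 = Jw1 = (5·5 + 3·0; 0·5 + (-2)·0) = (25, 0)
w3 = Jw2 = (125, 0)
Jw3 = (625, 0)
w3·Jw3 = 125·625 + 0·0 = 78125; w3·w3 = 125·125 + 0·0 = 15625
λ ≈ 78125/15625 = 5.0000

5.0000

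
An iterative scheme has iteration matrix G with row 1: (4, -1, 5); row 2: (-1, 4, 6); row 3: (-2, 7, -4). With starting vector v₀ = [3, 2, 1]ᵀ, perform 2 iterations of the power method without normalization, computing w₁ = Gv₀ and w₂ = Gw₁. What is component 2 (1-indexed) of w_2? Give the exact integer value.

53

w1 = Gv₀ = (4·3 + (-1)·2 + 5·1; (-1)·3 + 4·2 + 6·1; (-2)·3 + 7·2 + (-4)·1) = (15, 11, 4)
w2 = Gw1 = (4·15 + (-1)·11 + 5·4; (-1)·15 + 4·11 + 6·4; (-2)·15 + 7·11 + (-4)·4) = (69, 53, 31)
The requested component of w2 is 53.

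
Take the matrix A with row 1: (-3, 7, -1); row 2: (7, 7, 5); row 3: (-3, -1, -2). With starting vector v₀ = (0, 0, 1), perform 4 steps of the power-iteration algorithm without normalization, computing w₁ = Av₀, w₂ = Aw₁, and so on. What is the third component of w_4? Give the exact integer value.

w1 = Av₀ = (-1, 5, -2)
w2 = Aw1 = (40, 18, 2)
w3 = Aw2 = (4, 416, -142)
w4 = Aw3 = (3042, 2230, -144)
The requested component of w4 is -144.

-144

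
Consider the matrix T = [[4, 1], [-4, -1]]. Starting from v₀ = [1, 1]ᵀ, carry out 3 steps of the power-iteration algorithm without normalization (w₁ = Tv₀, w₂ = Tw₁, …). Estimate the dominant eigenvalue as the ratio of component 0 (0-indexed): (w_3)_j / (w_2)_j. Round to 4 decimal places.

λ ≈ 3.0000

w1 = Tv₀ = (4·1 + 1·1; (-4)·1 + (-1)·1) = (5, -5)
w2 = Tw1 = (4·5 + 1·(-5); (-4)·5 + (-1)·(-5)) = (15, -15)
w3 = Tw2 = (45, -45)
Ratio at component: 45 / 15 = 3.0000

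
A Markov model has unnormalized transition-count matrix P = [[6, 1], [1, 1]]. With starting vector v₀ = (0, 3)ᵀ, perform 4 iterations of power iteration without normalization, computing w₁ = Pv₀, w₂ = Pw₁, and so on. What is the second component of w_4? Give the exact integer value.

w1 = Pv₀ = (6·0 + 1·3; 1·0 + 1·3) = (3, 3)
w2 = Pw1 = (6·3 + 1·3; 1·3 + 1·3) = (21, 6)
w3 = Pw2 = (132, 27)
w4 = Pw3 = (819, 159)
The requested component of w4 is 159.

159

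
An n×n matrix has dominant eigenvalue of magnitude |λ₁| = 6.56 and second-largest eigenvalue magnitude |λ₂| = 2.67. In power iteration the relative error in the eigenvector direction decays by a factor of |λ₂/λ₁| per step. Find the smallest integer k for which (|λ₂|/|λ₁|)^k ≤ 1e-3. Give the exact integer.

8

|λ₂/λ₁| = 2.67/6.56 = 0.40701
Need k ≥ ln(1e-3) / ln(0.40701) = -6.9078 / -0.8989 ≈ 7.685
Smallest integer k satisfying the bound: 8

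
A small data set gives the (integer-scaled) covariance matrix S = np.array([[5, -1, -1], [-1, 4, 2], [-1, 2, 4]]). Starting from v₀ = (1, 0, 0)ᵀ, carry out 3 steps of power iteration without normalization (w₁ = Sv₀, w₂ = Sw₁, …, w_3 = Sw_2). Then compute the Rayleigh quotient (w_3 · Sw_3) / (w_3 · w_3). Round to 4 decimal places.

w1 = Sv₀ = (5·1 + (-1)·0 + (-1)·0; (-1)·1 + 4·0 + 2·0; (-1)·1 + 2·0 + 4·0) = (5, -1, -1)
w2 = Sw1 = (5·5 + (-1)·(-1) + (-1)·(-1); (-1)·5 + 4·(-1) + 2·(-1); (-1)·5 + 2·(-1) + 4·(-1)) = (27, -11, -11)
w3 = Sw2 = (157, -93, -93)
Sw3 = (971, -715, -715)
w3·Sw3 = 157·971 + (-93)·(-715) + (-93)·(-715) = 285437; w3·w3 = 157·157 + (-93)·(-93) + (-93)·(-93) = 41947
λ ≈ 285437/41947 = 6.8047

6.8047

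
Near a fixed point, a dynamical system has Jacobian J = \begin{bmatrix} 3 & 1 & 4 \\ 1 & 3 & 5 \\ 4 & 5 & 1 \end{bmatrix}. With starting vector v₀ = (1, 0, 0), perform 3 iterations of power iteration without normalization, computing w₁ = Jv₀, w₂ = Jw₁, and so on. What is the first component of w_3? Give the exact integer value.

w1 = Jv₀ = (3·1 + 1·0 + 4·0; 1·1 + 3·0 + 5·0; 4·1 + 5·0 + 1·0) = (3, 1, 4)
w2 = Jw1 = (3·3 + 1·1 + 4·4; 1·3 + 3·1 + 5·4; 4·3 + 5·1 + 1·4) = (26, 26, 21)
w3 = Jw2 = (188, 209, 255)
The requested component of w3 is 188.

188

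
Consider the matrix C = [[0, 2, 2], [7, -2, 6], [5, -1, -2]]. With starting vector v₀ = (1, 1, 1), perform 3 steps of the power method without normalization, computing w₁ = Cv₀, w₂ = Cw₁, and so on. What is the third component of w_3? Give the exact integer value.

w1 = Cv₀ = (4, 11, 2)
w2 = Cw1 = (26, 18, 5)
w3 = Cw2 = (46, 176, 102)
The requested component of w3 is 102.

102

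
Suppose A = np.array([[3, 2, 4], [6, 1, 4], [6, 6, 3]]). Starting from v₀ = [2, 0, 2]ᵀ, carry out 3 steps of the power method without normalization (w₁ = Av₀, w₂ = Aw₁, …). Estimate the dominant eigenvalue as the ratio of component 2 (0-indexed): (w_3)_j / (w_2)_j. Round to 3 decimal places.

10.674

w1 = Av₀ = (14, 20, 18)
w2 = Aw1 = (154, 176, 258)
w3 = Aw2 = (1846, 2132, 2754)
Ratio at component: 2754 / 258 = 10.674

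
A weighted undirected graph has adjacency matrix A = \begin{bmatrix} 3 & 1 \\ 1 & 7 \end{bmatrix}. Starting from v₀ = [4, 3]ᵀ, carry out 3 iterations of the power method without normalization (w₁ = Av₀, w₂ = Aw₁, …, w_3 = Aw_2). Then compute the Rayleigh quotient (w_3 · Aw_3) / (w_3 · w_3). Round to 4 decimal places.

λ ≈ 7.2264

w1 = Av₀ = (15, 25)
w2 = Aw1 = (70, 190)
w3 = Aw2 = (400, 1400)
Aw3 = (2600, 10200)
w3·Aw3 = 400·2600 + 1400·10200 = 15320000; w3·w3 = 400·400 + 1400·1400 = 2120000
λ ≈ 15320000/2120000 = 7.2264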